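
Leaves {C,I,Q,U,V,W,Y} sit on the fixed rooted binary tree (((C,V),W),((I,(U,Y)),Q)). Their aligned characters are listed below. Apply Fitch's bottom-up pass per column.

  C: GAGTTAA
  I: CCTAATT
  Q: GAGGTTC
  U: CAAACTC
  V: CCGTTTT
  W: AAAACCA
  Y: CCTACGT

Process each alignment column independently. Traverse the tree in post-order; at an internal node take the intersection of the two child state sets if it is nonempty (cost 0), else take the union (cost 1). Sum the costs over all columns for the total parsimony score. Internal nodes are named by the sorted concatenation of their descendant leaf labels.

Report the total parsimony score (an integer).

21

CV@0: {G} ∪ {C} = {C,G} (union, +1)
CVW@0: {C,G} ∪ {A} = {A,C,G} (union, +1)
UY@0: {C} ∩ {C} = {C} (intersection, +0)
IUY@0: {C} ∩ {C} = {C} (intersection, +0)
IQUY@0: {C} ∪ {G} = {C,G} (union, +1)
CIQUVWY@0: {A,C,G} ∩ {C,G} = {C,G} (intersection, +0)
CV@1: {A} ∪ {C} = {A,C} (union, +1)
CVW@1: {A,C} ∩ {A} = {A} (intersection, +0)
UY@1: {A} ∪ {C} = {A,C} (union, +1)
IUY@1: {C} ∩ {A,C} = {C} (intersection, +0)
IQUY@1: {C} ∪ {A} = {A,C} (union, +1)
CIQUVWY@1: {A} ∩ {A,C} = {A} (intersection, +0)
CV@2: {G} ∩ {G} = {G} (intersection, +0)
CVW@2: {G} ∪ {A} = {A,G} (union, +1)
UY@2: {A} ∪ {T} = {A,T} (union, +1)
IUY@2: {T} ∩ {A,T} = {T} (intersection, +0)
IQUY@2: {T} ∪ {G} = {G,T} (union, +1)
CIQUVWY@2: {A,G} ∩ {G,T} = {G} (intersection, +0)
CV@3: {T} ∩ {T} = {T} (intersection, +0)
CVW@3: {T} ∪ {A} = {A,T} (union, +1)
UY@3: {A} ∩ {A} = {A} (intersection, +0)
IUY@3: {A} ∩ {A} = {A} (intersection, +0)
IQUY@3: {A} ∪ {G} = {A,G} (union, +1)
CIQUVWY@3: {A,T} ∩ {A,G} = {A} (intersection, +0)
CV@4: {T} ∩ {T} = {T} (intersection, +0)
CVW@4: {T} ∪ {C} = {C,T} (union, +1)
UY@4: {C} ∩ {C} = {C} (intersection, +0)
IUY@4: {A} ∪ {C} = {A,C} (union, +1)
IQUY@4: {A,C} ∪ {T} = {A,C,T} (union, +1)
CIQUVWY@4: {C,T} ∩ {A,C,T} = {C,T} (intersection, +0)
CV@5: {A} ∪ {T} = {A,T} (union, +1)
CVW@5: {A,T} ∪ {C} = {A,C,T} (union, +1)
UY@5: {T} ∪ {G} = {G,T} (union, +1)
IUY@5: {T} ∩ {G,T} = {T} (intersection, +0)
IQUY@5: {T} ∩ {T} = {T} (intersection, +0)
CIQUVWY@5: {A,C,T} ∩ {T} = {T} (intersection, +0)
CV@6: {A} ∪ {T} = {A,T} (union, +1)
CVW@6: {A,T} ∩ {A} = {A} (intersection, +0)
UY@6: {C} ∪ {T} = {C,T} (union, +1)
IUY@6: {T} ∩ {C,T} = {T} (intersection, +0)
IQUY@6: {T} ∪ {C} = {C,T} (union, +1)
CIQUVWY@6: {A} ∪ {C,T} = {A,C,T} (union, +1)
per-site changes: [3, 3, 3, 2, 3, 3, 4]; total = 21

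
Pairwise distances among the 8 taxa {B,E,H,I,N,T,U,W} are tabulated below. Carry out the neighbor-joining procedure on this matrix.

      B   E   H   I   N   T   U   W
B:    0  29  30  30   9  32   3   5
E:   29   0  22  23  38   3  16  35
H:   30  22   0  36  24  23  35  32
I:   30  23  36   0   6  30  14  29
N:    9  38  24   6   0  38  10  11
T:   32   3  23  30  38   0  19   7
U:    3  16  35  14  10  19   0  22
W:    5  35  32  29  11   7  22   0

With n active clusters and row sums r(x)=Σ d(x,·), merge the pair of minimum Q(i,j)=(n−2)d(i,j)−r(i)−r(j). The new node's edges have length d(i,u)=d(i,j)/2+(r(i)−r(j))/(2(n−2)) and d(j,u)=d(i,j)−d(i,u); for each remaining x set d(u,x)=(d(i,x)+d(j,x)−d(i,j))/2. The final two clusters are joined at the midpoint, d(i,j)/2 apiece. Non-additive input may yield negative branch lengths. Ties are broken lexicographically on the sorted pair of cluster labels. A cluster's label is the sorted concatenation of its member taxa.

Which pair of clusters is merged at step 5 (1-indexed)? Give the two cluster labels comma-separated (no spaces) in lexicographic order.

iteration 1: select E,T (d=3, Q=-300); attach at lengths (8/3, 1/3); label the merged cluster ET
  updated: d(B,ET)=29, d(ET,H)=21, d(ET,I)=25, d(ET,N)=73/2, d(ET,U)=16, d(ET,W)=39/2
iteration 2: select ET,H (d=21, Q=-220); attach at lengths (37/5, 68/5); label the merged cluster EHT
  updated: d(B,EHT)=19, d(EHT,I)=20, d(EHT,N)=79/4, d(EHT,U)=15, d(EHT,W)=61/4
iteration 3: select I,N (d=6, Q=-523/4); attach at lengths (269/32, -77/32); label the merged cluster IN
  updated: d(B,IN)=33/2, d(EHT,IN)=135/8, d(IN,U)=9, d(IN,W)=17
iteration 4: select B,W (d=5, Q=-351/4); attach at lengths (-1/8, 41/8); label the merged cluster BW
  updated: d(BW,EHT)=117/8, d(BW,IN)=57/4, d(BW,U)=10
iteration 5: select BW,EHT (d=117/8, Q=-449/8); attach at lengths (173/32, 295/32); label the merged cluster BEHTW
  updated: d(BEHTW,IN)=33/4, d(BEHTW,U)=83/16
iteration 6: select BEHTW,IN (d=33/4, Q=-359/16); attach at lengths (71/32, 193/32); label the merged cluster BEHINTW
  updated: d(BEHINTW,U)=95/32
iteration 7: select BEHINTW,U (d=95/32); attach at lengths (95/64, 95/64); label the merged cluster BEHINTUW
final tree: ((((B:-1/8,W:41/8):173/32,((E:8/3,T:1/3):37/5,H:68/5):295/32):71/32,(I:269/32,N:-77/32):193/32):95/64,U:95/64)
total length: 1947/32

BW,EHT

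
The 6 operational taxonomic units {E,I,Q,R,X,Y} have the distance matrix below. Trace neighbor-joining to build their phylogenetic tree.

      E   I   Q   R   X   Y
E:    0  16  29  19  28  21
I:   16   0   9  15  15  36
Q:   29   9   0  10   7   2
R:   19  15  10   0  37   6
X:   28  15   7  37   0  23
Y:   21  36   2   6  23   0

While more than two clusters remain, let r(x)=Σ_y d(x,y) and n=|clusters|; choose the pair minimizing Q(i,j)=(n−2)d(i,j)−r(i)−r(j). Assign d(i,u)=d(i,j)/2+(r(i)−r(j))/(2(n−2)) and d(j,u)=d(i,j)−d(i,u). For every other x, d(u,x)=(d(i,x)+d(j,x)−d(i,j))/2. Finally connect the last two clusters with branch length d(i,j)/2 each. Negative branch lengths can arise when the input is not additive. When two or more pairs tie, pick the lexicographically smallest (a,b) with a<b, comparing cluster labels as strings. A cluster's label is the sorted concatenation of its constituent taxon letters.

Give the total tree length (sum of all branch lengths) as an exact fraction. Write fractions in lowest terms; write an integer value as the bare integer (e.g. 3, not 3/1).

iteration 1: select R,Y (d=6, Q=-151); attach at lengths (23/8, 25/8); label the merged cluster RY
  updated: d(E,RY)=17, d(I,RY)=45/2, d(Q,RY)=3, d(RY,X)=27
iteration 2: select E,RY (d=17, Q=-217/2); attach at lengths (143/12, 61/12); label the merged cluster ERY
  updated: d(ERY,I)=43/4, d(ERY,Q)=15/2, d(ERY,X)=19
iteration 3: select ERY,I (d=43/4, Q=-101/2); attach at lengths (6, 19/4); label the merged cluster EIRY
  updated: d(EIRY,Q)=23/8, d(EIRY,X)=93/8
iteration 4: select EIRY,Q (d=23/8, Q=-43/2); attach at lengths (15/4, -7/8); label the merged cluster EIQRY
  updated: d(EIQRY,X)=63/8
iteration 5: select EIQRY,X (d=63/8); attach at lengths (63/16, 63/16); label the merged cluster EIQRXY
final tree: ((((E:143/12,(R:23/8,Y:25/8):61/12):6,I:19/4):15/4,Q:-7/8):63/16,X:63/16)
total length: 89/2

89/2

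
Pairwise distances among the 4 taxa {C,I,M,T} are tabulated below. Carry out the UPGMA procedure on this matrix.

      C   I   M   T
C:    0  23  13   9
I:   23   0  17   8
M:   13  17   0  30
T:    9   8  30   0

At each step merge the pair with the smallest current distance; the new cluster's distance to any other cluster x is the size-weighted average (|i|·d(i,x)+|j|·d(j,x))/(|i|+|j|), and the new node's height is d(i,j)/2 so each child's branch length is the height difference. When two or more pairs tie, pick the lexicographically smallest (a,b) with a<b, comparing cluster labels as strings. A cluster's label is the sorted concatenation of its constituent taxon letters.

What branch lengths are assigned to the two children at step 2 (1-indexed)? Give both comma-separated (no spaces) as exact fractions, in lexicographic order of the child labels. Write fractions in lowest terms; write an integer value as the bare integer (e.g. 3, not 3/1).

13/2,13/2

iteration 1: select I,T (d=8); attach at lengths (4, 4); label the merged cluster IT
  updated: d(C,IT)=16, d(IT,M)=47/2
iteration 2: select C,M (d=13); attach at lengths (13/2, 13/2); label the merged cluster CM
  updated: d(CM,IT)=79/4
iteration 3: select CM,IT (d=79/4); attach at lengths (27/8, 47/8); label the merged cluster CIMT
final tree: ((C:13/2,M:13/2):27/8,(I:4,T:4):47/8)
total length: 121/4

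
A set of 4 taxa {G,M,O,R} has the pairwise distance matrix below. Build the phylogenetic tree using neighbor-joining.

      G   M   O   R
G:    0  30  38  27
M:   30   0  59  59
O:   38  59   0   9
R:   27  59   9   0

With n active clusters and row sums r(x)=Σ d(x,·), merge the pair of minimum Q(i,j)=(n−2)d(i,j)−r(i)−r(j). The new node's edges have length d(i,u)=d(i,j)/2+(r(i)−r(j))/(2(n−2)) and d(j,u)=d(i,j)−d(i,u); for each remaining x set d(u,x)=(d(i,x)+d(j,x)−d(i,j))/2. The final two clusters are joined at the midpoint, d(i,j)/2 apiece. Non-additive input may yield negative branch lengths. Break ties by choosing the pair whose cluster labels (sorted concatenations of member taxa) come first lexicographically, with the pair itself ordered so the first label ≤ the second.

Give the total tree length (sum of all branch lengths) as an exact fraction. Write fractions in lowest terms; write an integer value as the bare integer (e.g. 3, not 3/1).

step 1: merge (G,M) at d=30, Q=-183; branch lengths G→7/4, M→113/4; new cluster GM
  updated: d(GM,O)=67/2, d(GM,R)=28
step 2: merge (GM,O) at d=67/2, Q=-141/2; branch lengths GM→105/4, O→29/4; new cluster GMO
  updated: d(GMO,R)=7/4
step 3: merge (GMO,R) at d=7/4; branch lengths GMO→7/8, R→7/8; new cluster GMOR
final tree: (((G:7/4,M:113/4):105/4,O:29/4):7/8,R:7/8)
total length: 261/4

261/4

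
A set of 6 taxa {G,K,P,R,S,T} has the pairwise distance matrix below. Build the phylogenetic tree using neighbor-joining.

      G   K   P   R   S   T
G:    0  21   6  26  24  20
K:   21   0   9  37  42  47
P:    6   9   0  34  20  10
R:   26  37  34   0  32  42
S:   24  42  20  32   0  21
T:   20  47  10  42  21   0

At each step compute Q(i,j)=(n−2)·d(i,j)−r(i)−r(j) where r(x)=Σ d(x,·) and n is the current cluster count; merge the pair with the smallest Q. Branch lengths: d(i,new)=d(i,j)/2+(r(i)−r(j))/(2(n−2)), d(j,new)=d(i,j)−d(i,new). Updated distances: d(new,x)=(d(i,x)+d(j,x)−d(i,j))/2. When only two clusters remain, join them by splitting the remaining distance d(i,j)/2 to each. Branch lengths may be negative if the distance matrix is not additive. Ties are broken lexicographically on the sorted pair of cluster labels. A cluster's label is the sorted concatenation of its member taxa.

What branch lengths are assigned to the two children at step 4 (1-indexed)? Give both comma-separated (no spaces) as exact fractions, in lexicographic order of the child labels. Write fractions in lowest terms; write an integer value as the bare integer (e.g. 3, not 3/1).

49/16,335/16

iteration 1: select K,P (d=9, Q=-199); attach at lengths (113/8, -41/8); label the merged cluster KP
  updated: d(G,KP)=9, d(KP,R)=31, d(KP,S)=53/2, d(KP,T)=24
iteration 2: select S,T (d=21, Q=-295/2); attach at lengths (119/12, 133/12); label the merged cluster ST
  updated: d(G,ST)=23/2, d(KP,ST)=59/4, d(R,ST)=53/2
iteration 3: select G,KP (d=9, Q=-333/4); attach at lengths (39/16, 105/16); label the merged cluster GKP
  updated: d(GKP,R)=24, d(GKP,ST)=69/8
iteration 4: select GKP,R (d=24, Q=-473/8); attach at lengths (49/16, 335/16); label the merged cluster GKPR
  updated: d(GKPR,ST)=89/16
iteration 5: select GKPR,ST (d=89/16); attach at lengths (89/32, 89/32); label the merged cluster GKPRST
final tree: (((G:39/16,(K:113/8,P:-41/8):105/16):49/16,R:335/16):89/32,(S:119/12,T:133/12):89/32)
total length: 1097/16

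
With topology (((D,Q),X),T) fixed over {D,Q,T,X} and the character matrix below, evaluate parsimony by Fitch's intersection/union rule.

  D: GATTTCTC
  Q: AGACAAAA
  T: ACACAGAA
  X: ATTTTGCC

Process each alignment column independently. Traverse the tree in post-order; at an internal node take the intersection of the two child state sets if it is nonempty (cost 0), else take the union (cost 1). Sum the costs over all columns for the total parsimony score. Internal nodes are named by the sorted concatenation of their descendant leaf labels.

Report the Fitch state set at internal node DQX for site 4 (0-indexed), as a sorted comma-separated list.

T

[col 0] DQ: children D:{G}, Q:{A} ∪→ {A,G}; cost 1
[col 0] DQX: children DQ:{A,G}, X:{A} ∩→ {A}; cost 0
[col 0] DQTX: children DQX:{A}, T:{A} ∩→ {A}; cost 0
[col 1] DQ: children D:{A}, Q:{G} ∪→ {A,G}; cost 1
[col 1] DQX: children DQ:{A,G}, X:{T} ∪→ {A,G,T}; cost 1
[col 1] DQTX: children DQX:{A,G,T}, T:{C} ∪→ {A,C,G,T}; cost 1
[col 2] DQ: children D:{T}, Q:{A} ∪→ {A,T}; cost 1
[col 2] DQX: children DQ:{A,T}, X:{T} ∩→ {T}; cost 0
[col 2] DQTX: children DQX:{T}, T:{A} ∪→ {A,T}; cost 1
[col 3] DQ: children D:{T}, Q:{C} ∪→ {C,T}; cost 1
[col 3] DQX: children DQ:{C,T}, X:{T} ∩→ {T}; cost 0
[col 3] DQTX: children DQX:{T}, T:{C} ∪→ {C,T}; cost 1
[col 4] DQ: children D:{T}, Q:{A} ∪→ {A,T}; cost 1
[col 4] DQX: children DQ:{A,T}, X:{T} ∩→ {T}; cost 0
[col 4] DQTX: children DQX:{T}, T:{A} ∪→ {A,T}; cost 1
[col 5] DQ: children D:{C}, Q:{A} ∪→ {A,C}; cost 1
[col 5] DQX: children DQ:{A,C}, X:{G} ∪→ {A,C,G}; cost 1
[col 5] DQTX: children DQX:{A,C,G}, T:{G} ∩→ {G}; cost 0
[col 6] DQ: children D:{T}, Q:{A} ∪→ {A,T}; cost 1
[col 6] DQX: children DQ:{A,T}, X:{C} ∪→ {A,C,T}; cost 1
[col 6] DQTX: children DQX:{A,C,T}, T:{A} ∩→ {A}; cost 0
[col 7] DQ: children D:{C}, Q:{A} ∪→ {A,C}; cost 1
[col 7] DQX: children DQ:{A,C}, X:{C} ∩→ {C}; cost 0
[col 7] DQTX: children DQX:{C}, T:{A} ∪→ {A,C}; cost 1
per-site changes: [1, 3, 2, 2, 2, 2, 2, 2]; total = 16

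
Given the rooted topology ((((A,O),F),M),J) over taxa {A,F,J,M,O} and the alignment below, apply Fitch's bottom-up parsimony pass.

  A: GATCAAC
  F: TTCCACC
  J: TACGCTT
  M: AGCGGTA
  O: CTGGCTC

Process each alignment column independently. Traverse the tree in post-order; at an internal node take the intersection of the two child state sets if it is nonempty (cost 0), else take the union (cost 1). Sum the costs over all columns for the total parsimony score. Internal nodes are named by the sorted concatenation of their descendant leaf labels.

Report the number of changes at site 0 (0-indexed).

3

[col 0] AO: children A:{G}, O:{C} ∪→ {C,G}; cost 1
[col 0] AFO: children AO:{C,G}, F:{T} ∪→ {C,G,T}; cost 1
[col 0] AFMO: children AFO:{C,G,T}, M:{A} ∪→ {A,C,G,T}; cost 1
[col 0] AFJMO: children AFMO:{A,C,G,T}, J:{T} ∩→ {T}; cost 0
[col 1] AO: children A:{A}, O:{T} ∪→ {A,T}; cost 1
[col 1] AFO: children AO:{A,T}, F:{T} ∩→ {T}; cost 0
[col 1] AFMO: children AFO:{T}, M:{G} ∪→ {G,T}; cost 1
[col 1] AFJMO: children AFMO:{G,T}, J:{A} ∪→ {A,G,T}; cost 1
[col 2] AO: children A:{T}, O:{G} ∪→ {G,T}; cost 1
[col 2] AFO: children AO:{G,T}, F:{C} ∪→ {C,G,T}; cost 1
[col 2] AFMO: children AFO:{C,G,T}, M:{C} ∩→ {C}; cost 0
[col 2] AFJMO: children AFMO:{C}, J:{C} ∩→ {C}; cost 0
[col 3] AO: children A:{C}, O:{G} ∪→ {C,G}; cost 1
[col 3] AFO: children AO:{C,G}, F:{C} ∩→ {C}; cost 0
[col 3] AFMO: children AFO:{C}, M:{G} ∪→ {C,G}; cost 1
[col 3] AFJMO: children AFMO:{C,G}, J:{G} ∩→ {G}; cost 0
[col 4] AO: children A:{A}, O:{C} ∪→ {A,C}; cost 1
[col 4] AFO: children AO:{A,C}, F:{A} ∩→ {A}; cost 0
[col 4] AFMO: children AFO:{A}, M:{G} ∪→ {A,G}; cost 1
[col 4] AFJMO: children AFMO:{A,G}, J:{C} ∪→ {A,C,G}; cost 1
[col 5] AO: children A:{A}, O:{T} ∪→ {A,T}; cost 1
[col 5] AFO: children AO:{A,T}, F:{C} ∪→ {A,C,T}; cost 1
[col 5] AFMO: children AFO:{A,C,T}, M:{T} ∩→ {T}; cost 0
[col 5] AFJMO: children AFMO:{T}, J:{T} ∩→ {T}; cost 0
[col 6] AO: children A:{C}, O:{C} ∩→ {C}; cost 0
[col 6] AFO: children AO:{C}, F:{C} ∩→ {C}; cost 0
[col 6] AFMO: children AFO:{C}, M:{A} ∪→ {A,C}; cost 1
[col 6] AFJMO: children AFMO:{A,C}, J:{T} ∪→ {A,C,T}; cost 1
per-site changes: [3, 3, 2, 2, 3, 2, 2]; total = 17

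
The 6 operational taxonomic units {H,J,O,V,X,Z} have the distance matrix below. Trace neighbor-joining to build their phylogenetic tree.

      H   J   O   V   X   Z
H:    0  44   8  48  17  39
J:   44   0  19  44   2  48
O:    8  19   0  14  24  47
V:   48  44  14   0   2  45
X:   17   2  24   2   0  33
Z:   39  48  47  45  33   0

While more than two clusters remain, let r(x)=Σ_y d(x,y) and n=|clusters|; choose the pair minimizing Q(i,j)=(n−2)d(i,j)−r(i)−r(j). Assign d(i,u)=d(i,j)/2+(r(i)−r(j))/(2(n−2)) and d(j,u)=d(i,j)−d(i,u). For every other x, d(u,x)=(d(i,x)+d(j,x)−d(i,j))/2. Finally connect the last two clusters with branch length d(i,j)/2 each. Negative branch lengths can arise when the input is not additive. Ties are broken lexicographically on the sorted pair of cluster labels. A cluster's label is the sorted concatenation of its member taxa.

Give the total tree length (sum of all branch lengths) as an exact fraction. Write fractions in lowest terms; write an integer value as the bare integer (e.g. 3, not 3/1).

589/8

iteration 1: select H,O (d=8, Q=-236); attach at lengths (19/2, -3/2); label the merged cluster HO
  updated: d(HO,J)=55/2, d(HO,V)=27, d(HO,X)=33/2, d(HO,Z)=39
iteration 2: select J,X (d=2, Q=-169); attach at lengths (37/3, -31/3); label the merged cluster JX
  updated: d(HO,JX)=21, d(JX,V)=22, d(JX,Z)=79/2
iteration 3: select HO,Z (d=39, Q=-265/2); attach at lengths (83/8, 229/8); label the merged cluster HOZ
  updated: d(HOZ,JX)=43/4, d(HOZ,V)=33/2
iteration 4: select HOZ,JX (d=43/4, Q=-197/4); attach at lengths (21/8, 65/8); label the merged cluster HJOXZ
  updated: d(HJOXZ,V)=111/8
iteration 5: select HJOXZ,V (d=111/8); attach at lengths (111/16, 111/16); label the merged cluster HJOVXZ
final tree: ((((H:19/2,O:-3/2):83/8,Z:229/8):21/8,(J:37/3,X:-31/3):65/8):111/16,V:111/16)
total length: 589/8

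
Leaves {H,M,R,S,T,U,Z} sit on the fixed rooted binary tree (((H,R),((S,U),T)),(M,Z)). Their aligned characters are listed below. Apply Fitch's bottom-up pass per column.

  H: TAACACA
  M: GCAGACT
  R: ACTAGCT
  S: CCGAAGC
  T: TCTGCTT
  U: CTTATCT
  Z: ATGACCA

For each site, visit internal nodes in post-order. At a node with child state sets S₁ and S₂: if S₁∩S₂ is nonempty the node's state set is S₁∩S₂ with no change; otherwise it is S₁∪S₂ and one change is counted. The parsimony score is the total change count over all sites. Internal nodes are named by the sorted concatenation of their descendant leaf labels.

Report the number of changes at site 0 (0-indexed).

HR@0: {T} ∪ {A} = {A,T} (union, +1)
SU@0: {C} ∩ {C} = {C} (intersection, +0)
STU@0: {C} ∪ {T} = {C,T} (union, +1)
HRSTU@0: {A,T} ∩ {C,T} = {T} (intersection, +0)
MZ@0: {G} ∪ {A} = {A,G} (union, +1)
HMRSTUZ@0: {T} ∪ {A,G} = {A,G,T} (union, +1)
HR@1: {A} ∪ {C} = {A,C} (union, +1)
SU@1: {C} ∪ {T} = {C,T} (union, +1)
STU@1: {C,T} ∩ {C} = {C} (intersection, +0)
HRSTU@1: {A,C} ∩ {C} = {C} (intersection, +0)
MZ@1: {C} ∪ {T} = {C,T} (union, +1)
HMRSTUZ@1: {C} ∩ {C,T} = {C} (intersection, +0)
HR@2: {A} ∪ {T} = {A,T} (union, +1)
SU@2: {G} ∪ {T} = {G,T} (union, +1)
STU@2: {G,T} ∩ {T} = {T} (intersection, +0)
HRSTU@2: {A,T} ∩ {T} = {T} (intersection, +0)
MZ@2: {A} ∪ {G} = {A,G} (union, +1)
HMRSTUZ@2: {T} ∪ {A,G} = {A,G,T} (union, +1)
HR@3: {C} ∪ {A} = {A,C} (union, +1)
SU@3: {A} ∩ {A} = {A} (intersection, +0)
STU@3: {A} ∪ {G} = {A,G} (union, +1)
HRSTU@3: {A,C} ∩ {A,G} = {A} (intersection, +0)
MZ@3: {G} ∪ {A} = {A,G} (union, +1)
HMRSTUZ@3: {A} ∩ {A,G} = {A} (intersection, +0)
HR@4: {A} ∪ {G} = {A,G} (union, +1)
SU@4: {A} ∪ {T} = {A,T} (union, +1)
STU@4: {A,T} ∪ {C} = {A,C,T} (union, +1)
HRSTU@4: {A,G} ∩ {A,C,T} = {A} (intersection, +0)
MZ@4: {A} ∪ {C} = {A,C} (union, +1)
HMRSTUZ@4: {A} ∩ {A,C} = {A} (intersection, +0)
HR@5: {C} ∩ {C} = {C} (intersection, +0)
SU@5: {G} ∪ {C} = {C,G} (union, +1)
STU@5: {C,G} ∪ {T} = {C,G,T} (union, +1)
HRSTU@5: {C} ∩ {C,G,T} = {C} (intersection, +0)
MZ@5: {C} ∩ {C} = {C} (intersection, +0)
HMRSTUZ@5: {C} ∩ {C} = {C} (intersection, +0)
HR@6: {A} ∪ {T} = {A,T} (union, +1)
SU@6: {C} ∪ {T} = {C,T} (union, +1)
STU@6: {C,T} ∩ {T} = {T} (intersection, +0)
HRSTU@6: {A,T} ∩ {T} = {T} (intersection, +0)
MZ@6: {T} ∪ {A} = {A,T} (union, +1)
HMRSTUZ@6: {T} ∩ {A,T} = {T} (intersection, +0)
per-site changes: [4, 3, 4, 3, 4, 2, 3]; total = 23

4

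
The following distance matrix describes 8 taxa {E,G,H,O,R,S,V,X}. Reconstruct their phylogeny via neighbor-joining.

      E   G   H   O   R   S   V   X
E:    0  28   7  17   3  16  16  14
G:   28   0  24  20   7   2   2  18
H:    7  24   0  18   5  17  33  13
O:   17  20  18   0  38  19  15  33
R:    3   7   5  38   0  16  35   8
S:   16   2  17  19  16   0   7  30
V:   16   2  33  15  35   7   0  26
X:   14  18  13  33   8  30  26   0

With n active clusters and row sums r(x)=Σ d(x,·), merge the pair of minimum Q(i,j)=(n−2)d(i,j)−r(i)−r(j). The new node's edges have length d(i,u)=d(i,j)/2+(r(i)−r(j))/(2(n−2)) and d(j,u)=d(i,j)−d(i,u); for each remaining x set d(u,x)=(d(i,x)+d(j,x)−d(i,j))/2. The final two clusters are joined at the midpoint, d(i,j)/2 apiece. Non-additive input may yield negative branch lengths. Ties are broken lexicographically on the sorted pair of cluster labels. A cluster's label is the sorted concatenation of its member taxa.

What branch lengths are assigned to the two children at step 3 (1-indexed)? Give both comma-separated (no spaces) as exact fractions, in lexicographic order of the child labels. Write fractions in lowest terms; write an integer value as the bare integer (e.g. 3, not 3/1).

141/32,371/32

iteration 1: select G,V (d=2, Q=-223); attach at lengths (-7/4, 15/4); label the merged cluster GV
  updated: d(E,GV)=21, d(GV,H)=55/2, d(GV,O)=33/2, d(GV,R)=20, d(GV,S)=7/2, d(GV,X)=21
iteration 2: select GV,S (d=7/2, Q=-387/2); attach at lengths (51/20, 19/20); label the merged cluster GSV
  updated: d(E,GSV)=67/4, d(GSV,H)=41/2, d(GSV,O)=16, d(GSV,R)=65/4, d(GSV,X)=95/4
iteration 3: select GSV,O (d=16, Q=-605/4); attach at lengths (141/32, 371/32); label the merged cluster GOSV
  updated: d(E,GOSV)=71/8, d(GOSV,H)=45/4, d(GOSV,R)=153/8, d(GOSV,X)=163/8
iteration 4: select R,X (d=8, Q=-133/2); attach at lengths (5/8, 59/8); label the merged cluster RX
  updated: d(E,RX)=9/2, d(GOSV,RX)=63/4, d(H,RX)=5
iteration 5: select E,GOSV (d=71/8, Q=-77/2); attach at lengths (9/16, 133/16); label the merged cluster EGOSV
  updated: d(EGOSV,H)=75/16, d(EGOSV,RX)=91/16
iteration 6: select EGOSV,H (d=75/16, Q=-123/8); attach at lengths (43/16, 2); label the merged cluster EGHOSV
  updated: d(EGHOSV,RX)=3
iteration 7: select EGHOSV,RX (d=3); attach at lengths (3/2, 3/2); label the merged cluster EGHORSVX
final tree: (((E:9/16,(((G:-7/4,V:15/4):51/20,S:19/20):141/32,O:371/32):133/16):43/16,H:2):3/2,(R:5/8,X:59/8):3/2)
total length: 737/16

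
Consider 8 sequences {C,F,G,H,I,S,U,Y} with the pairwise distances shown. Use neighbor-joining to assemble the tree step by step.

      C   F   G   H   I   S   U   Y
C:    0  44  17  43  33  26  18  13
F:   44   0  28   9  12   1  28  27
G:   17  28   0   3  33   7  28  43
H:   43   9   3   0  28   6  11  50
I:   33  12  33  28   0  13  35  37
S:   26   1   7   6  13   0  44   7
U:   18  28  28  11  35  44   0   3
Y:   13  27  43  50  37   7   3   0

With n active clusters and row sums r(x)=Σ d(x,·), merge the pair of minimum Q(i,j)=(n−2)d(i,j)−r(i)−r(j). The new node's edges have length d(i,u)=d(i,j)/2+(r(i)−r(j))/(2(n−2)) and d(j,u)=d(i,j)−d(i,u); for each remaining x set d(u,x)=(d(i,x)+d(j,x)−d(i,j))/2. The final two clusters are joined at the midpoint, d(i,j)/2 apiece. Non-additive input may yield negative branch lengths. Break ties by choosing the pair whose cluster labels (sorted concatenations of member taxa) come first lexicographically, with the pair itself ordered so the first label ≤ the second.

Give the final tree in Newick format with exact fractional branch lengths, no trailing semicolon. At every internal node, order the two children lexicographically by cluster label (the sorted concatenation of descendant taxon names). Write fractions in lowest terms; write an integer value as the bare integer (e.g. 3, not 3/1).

((((C:171/20,(U:5/12,Y:31/12):109/20):495/32,(G:53/16,H:-5/16):217/32):119/32,(F:53/24,I:235/24):139/32):-107/64,S:-107/64)

1. join U+Y (d=3, Q=-329) ⇒ UY; edges |U|=5/12, |Y|=31/12
  updated: d(C,UY)=14, d(F,UY)=26, d(G,UY)=34, d(H,UY)=29, d(I,UY)=69/2, d(S,UY)=24
2. join C+UY (d=14, Q=-537/2) ⇒ CUY; edges |C|=171/20, |UY|=109/20
  updated: d(CUY,F)=28, d(CUY,G)=37/2, d(CUY,H)=29, d(CUY,I)=107/4, d(CUY,S)=18
3. join G+H (d=3, Q=-305/2) ⇒ GH; edges |G|=53/16, |H|=-5/16
  updated: d(CUY,GH)=89/4, d(F,GH)=17, d(GH,I)=29, d(GH,S)=5
4. join F+I (d=12, Q=-411/4) ⇒ FI; edges |F|=53/24, |I|=235/24
  updated: d(CUY,FI)=171/8, d(FI,GH)=17, d(FI,S)=1
5. join CUY+GH (d=89/4, Q=-491/8) ⇒ CGHUY; edges |CUY|=495/32, |GH|=217/32
  updated: d(CGHUY,FI)=129/16, d(CGHUY,S)=3/8
6. join CGHUY+FI (d=129/16, Q=-151/16) ⇒ CFGHIUY; edges |CGHUY|=119/32, |FI|=139/32
  updated: d(CFGHIUY,S)=-107/32
7. join CFGHIUY+S (d=-107/32) ⇒ CFGHISUY; edges |CFGHIUY|=-107/64, |S|=-107/64
final tree: ((((C:171/20,(U:5/12,Y:31/12):109/20):495/32,(G:53/16,H:-5/16):217/32):119/32,(F:53/24,I:235/24):139/32):-107/64,S:-107/64)
total length: 1887/32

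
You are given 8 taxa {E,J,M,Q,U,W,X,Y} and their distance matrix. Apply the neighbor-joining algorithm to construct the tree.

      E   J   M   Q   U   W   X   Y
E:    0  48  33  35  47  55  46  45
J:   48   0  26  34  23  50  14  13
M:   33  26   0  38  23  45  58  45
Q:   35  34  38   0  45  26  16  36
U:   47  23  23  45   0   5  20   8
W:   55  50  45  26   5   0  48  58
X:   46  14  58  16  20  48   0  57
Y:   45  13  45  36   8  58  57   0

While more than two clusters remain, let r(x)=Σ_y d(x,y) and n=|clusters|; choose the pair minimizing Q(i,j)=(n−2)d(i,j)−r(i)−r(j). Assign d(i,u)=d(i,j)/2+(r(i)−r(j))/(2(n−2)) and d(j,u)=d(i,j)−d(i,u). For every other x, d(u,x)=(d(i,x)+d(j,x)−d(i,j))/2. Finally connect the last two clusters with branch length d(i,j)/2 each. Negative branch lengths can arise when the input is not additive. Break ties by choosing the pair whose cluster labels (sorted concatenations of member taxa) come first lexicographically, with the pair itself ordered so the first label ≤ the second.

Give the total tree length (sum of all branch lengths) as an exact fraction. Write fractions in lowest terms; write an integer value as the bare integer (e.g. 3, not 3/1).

1769/16

step 1: merge (U,W) at d=5, Q=-428; branch lengths U→-43/6, W→73/6; new cluster UW
  updated: d(E,UW)=97/2, d(J,UW)=34, d(M,UW)=63/2, d(Q,UW)=33, d(UW,X)=63/2, d(UW,Y)=61/2
step 2: merge (Q,X) at d=16, Q=-669/2; branch lengths Q→99/20, X→221/20; new cluster QX
  updated: d(E,QX)=65/2, d(J,QX)=16, d(M,QX)=40, d(QX,UW)=97/4, d(QX,Y)=77/2
step 3: merge (J,Y) at d=13, Q=-257; branch lengths J→17/8, Y→87/8; new cluster JY
  updated: d(E,JY)=40, d(JY,M)=29, d(JY,QX)=83/4, d(JY,UW)=103/4
step 4: merge (E,M) at d=33, Q=-377/2; branch lengths E→239/12, M→157/12; new cluster EM
  updated: d(EM,JY)=18, d(EM,QX)=79/4, d(EM,UW)=47/2
step 5: merge (EM,JY) at d=18, Q=-359/4; branch lengths EM→131/16, JY→157/16; new cluster EJMY
  updated: d(EJMY,QX)=45/4, d(EJMY,UW)=125/8
step 6: merge (EJMY,QX) at d=45/4, Q=-409/8; branch lengths EJMY→21/16, QX→159/16; new cluster EJMQXY
  updated: d(EJMQXY,UW)=229/16
step 7: merge (EJMQXY,UW) at d=229/16; branch lengths EJMQXY→229/32, UW→229/32; new cluster EJMQUWXY
final tree: ((((E:239/12,M:157/12):131/16,(J:17/8,Y:87/8):157/16):21/16,(Q:99/20,X:221/20):159/16):229/32,(U:-43/6,W:73/6):229/32)
total length: 1769/16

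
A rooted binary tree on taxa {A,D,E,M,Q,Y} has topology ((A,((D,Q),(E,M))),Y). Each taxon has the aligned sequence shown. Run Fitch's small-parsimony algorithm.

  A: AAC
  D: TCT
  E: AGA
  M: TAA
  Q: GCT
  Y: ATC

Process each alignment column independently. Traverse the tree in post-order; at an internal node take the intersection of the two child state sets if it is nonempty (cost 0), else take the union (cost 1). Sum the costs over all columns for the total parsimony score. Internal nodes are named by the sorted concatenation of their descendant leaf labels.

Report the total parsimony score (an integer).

8

DQ@0: {T} ∪ {G} = {G,T} (union, +1)
EM@0: {A} ∪ {T} = {A,T} (union, +1)
DEMQ@0: {G,T} ∩ {A,T} = {T} (intersection, +0)
ADEMQ@0: {A} ∪ {T} = {A,T} (union, +1)
ADEMQY@0: {A,T} ∩ {A} = {A} (intersection, +0)
DQ@1: {C} ∩ {C} = {C} (intersection, +0)
EM@1: {G} ∪ {A} = {A,G} (union, +1)
DEMQ@1: {C} ∪ {A,G} = {A,C,G} (union, +1)
ADEMQ@1: {A} ∩ {A,C,G} = {A} (intersection, +0)
ADEMQY@1: {A} ∪ {T} = {A,T} (union, +1)
DQ@2: {T} ∩ {T} = {T} (intersection, +0)
EM@2: {A} ∩ {A} = {A} (intersection, +0)
DEMQ@2: {T} ∪ {A} = {A,T} (union, +1)
ADEMQ@2: {C} ∪ {A,T} = {A,C,T} (union, +1)
ADEMQY@2: {A,C,T} ∩ {C} = {C} (intersection, +0)
per-site changes: [3, 3, 2]; total = 8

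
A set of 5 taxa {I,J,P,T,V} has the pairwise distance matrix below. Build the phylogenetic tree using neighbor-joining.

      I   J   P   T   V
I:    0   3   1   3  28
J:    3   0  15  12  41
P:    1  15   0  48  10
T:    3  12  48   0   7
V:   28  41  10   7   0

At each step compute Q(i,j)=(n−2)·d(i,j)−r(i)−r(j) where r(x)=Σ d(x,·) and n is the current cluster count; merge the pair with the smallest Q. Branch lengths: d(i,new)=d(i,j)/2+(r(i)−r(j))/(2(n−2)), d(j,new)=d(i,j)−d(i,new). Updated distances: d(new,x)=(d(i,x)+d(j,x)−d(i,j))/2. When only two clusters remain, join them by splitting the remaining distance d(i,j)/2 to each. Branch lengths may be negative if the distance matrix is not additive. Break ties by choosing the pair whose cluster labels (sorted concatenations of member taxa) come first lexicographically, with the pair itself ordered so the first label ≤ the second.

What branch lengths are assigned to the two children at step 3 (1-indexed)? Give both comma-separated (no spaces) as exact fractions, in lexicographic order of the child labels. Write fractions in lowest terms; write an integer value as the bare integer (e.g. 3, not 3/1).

1. join T+V (d=7, Q=-135) ⇒ TV; edges |T|=5/6, |V|=37/6
  updated: d(I,TV)=12, d(J,TV)=23, d(P,TV)=51/2
2. join I+P (d=1, Q=-111/2) ⇒ IP; edges |I|=-47/8, |P|=55/8
  updated: d(IP,J)=17/2, d(IP,TV)=73/4
3. join IP+J (d=17/2, Q=-199/4) ⇒ IJP; edges |IP|=15/8, |J|=53/8
  updated: d(IJP,TV)=131/8
4. join IJP+TV (d=131/8) ⇒ IJPTV; edges |IJP|=131/16, |TV|=131/16
final tree: (((I:-47/8,P:55/8):15/8,J:53/8):131/16,(T:5/6,V:37/6):131/16)
total length: 263/8

15/8,53/8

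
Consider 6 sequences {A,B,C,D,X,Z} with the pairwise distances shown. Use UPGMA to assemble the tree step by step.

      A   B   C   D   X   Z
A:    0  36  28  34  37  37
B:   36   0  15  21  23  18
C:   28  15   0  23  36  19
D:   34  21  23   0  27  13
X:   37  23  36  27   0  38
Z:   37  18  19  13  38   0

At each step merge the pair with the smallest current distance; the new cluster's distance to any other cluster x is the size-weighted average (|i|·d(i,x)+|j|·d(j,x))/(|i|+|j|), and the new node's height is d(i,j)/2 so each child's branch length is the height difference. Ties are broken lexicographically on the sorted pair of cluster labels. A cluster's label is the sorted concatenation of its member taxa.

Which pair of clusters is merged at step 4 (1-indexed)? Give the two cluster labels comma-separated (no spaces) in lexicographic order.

BCDZ,X

iteration 1: select D,Z (d=13); attach at lengths (13/2, 13/2); label the merged cluster DZ
  updated: d(A,DZ)=71/2, d(B,DZ)=39/2, d(C,DZ)=21, d(DZ,X)=65/2
iteration 2: select B,C (d=15); attach at lengths (15/2, 15/2); label the merged cluster BC
  updated: d(A,BC)=32, d(BC,DZ)=81/4, d(BC,X)=59/2
iteration 3: select BC,DZ (d=81/4); attach at lengths (21/8, 29/8); label the merged cluster BCDZ
  updated: d(A,BCDZ)=135/4, d(BCDZ,X)=31
iteration 4: select BCDZ,X (d=31); attach at lengths (43/8, 31/2); label the merged cluster BCDXZ
  updated: d(A,BCDXZ)=172/5
iteration 5: select A,BCDXZ (d=172/5); attach at lengths (86/5, 17/10); label the merged cluster ABCDXZ
final tree: (A:86/5,(((B:15/2,C:15/2):21/8,(D:13/2,Z:13/2):29/8):43/8,X:31/2):17/10)
total length: 2961/40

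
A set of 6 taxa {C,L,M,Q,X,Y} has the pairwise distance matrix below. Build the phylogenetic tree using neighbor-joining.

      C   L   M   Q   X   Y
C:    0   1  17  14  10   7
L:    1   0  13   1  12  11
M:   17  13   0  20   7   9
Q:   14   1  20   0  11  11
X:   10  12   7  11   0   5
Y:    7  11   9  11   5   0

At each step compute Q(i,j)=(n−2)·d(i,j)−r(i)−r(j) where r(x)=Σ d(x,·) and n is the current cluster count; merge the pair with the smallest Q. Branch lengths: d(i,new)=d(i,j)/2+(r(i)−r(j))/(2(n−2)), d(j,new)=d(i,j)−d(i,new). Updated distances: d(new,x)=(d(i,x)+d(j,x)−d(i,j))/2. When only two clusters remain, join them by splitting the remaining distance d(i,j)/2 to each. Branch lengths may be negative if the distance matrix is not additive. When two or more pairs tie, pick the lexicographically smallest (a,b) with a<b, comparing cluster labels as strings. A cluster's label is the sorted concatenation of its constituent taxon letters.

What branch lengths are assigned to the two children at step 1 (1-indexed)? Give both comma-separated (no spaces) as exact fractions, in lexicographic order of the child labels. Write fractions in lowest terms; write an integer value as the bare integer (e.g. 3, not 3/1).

iteration 1: select L,Q (d=1, Q=-91); attach at lengths (-15/8, 23/8); label the merged cluster LQ
  updated: d(C,LQ)=7, d(LQ,M)=16, d(LQ,X)=11, d(LQ,Y)=21/2
iteration 2: select C,LQ (d=7, Q=-129/2); attach at lengths (35/12, 49/12); label the merged cluster CLQ
  updated: d(CLQ,M)=13, d(CLQ,X)=7, d(CLQ,Y)=21/4
iteration 3: select CLQ,Y (d=21/4, Q=-34); attach at lengths (33/8, 9/8); label the merged cluster CLQY
  updated: d(CLQY,M)=67/8, d(CLQY,X)=27/8
iteration 4: select CLQY,M (d=67/8, Q=-75/4); attach at lengths (19/8, 6); label the merged cluster CLMQY
  updated: d(CLMQY,X)=1
iteration 5: select CLMQY,X (d=1); attach at lengths (1/2, 1/2); label the merged cluster CLMQXY
final tree: ((((C:35/12,(L:-15/8,Q:23/8):49/12):33/8,Y:9/8):19/8,M:6):1/2,X:1/2)
total length: 181/8

-15/8,23/8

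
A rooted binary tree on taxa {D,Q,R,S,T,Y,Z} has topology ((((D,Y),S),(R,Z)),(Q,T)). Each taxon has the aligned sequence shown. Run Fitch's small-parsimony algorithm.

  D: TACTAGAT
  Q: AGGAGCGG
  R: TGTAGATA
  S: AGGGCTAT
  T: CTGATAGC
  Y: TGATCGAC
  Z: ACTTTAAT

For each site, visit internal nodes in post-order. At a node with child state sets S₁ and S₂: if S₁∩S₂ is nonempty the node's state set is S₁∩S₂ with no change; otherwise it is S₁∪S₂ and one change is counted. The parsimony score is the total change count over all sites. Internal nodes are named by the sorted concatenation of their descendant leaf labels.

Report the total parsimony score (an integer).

25

[col 0] DY: children D:{T}, Y:{T} ∩→ {T}; cost 0
[col 0] DSY: children DY:{T}, S:{A} ∪→ {A,T}; cost 1
[col 0] RZ: children R:{T}, Z:{A} ∪→ {A,T}; cost 1
[col 0] DRSYZ: children DSY:{A,T}, RZ:{A,T} ∩→ {A,T}; cost 0
[col 0] QT: children Q:{A}, T:{C} ∪→ {A,C}; cost 1
[col 0] DQRSTYZ: children DRSYZ:{A,T}, QT:{A,C} ∩→ {A}; cost 0
[col 1] DY: children D:{A}, Y:{G} ∪→ {A,G}; cost 1
[col 1] DSY: children DY:{A,G}, S:{G} ∩→ {G}; cost 0
[col 1] RZ: children R:{G}, Z:{C} ∪→ {C,G}; cost 1
[col 1] DRSYZ: children DSY:{G}, RZ:{C,G} ∩→ {G}; cost 0
[col 1] QT: children Q:{G}, T:{T} ∪→ {G,T}; cost 1
[col 1] DQRSTYZ: children DRSYZ:{G}, QT:{G,T} ∩→ {G}; cost 0
[col 2] DY: children D:{C}, Y:{A} ∪→ {A,C}; cost 1
[col 2] DSY: children DY:{A,C}, S:{G} ∪→ {A,C,G}; cost 1
[col 2] RZ: children R:{T}, Z:{T} ∩→ {T}; cost 0
[col 2] DRSYZ: children DSY:{A,C,G}, RZ:{T} ∪→ {A,C,G,T}; cost 1
[col 2] QT: children Q:{G}, T:{G} ∩→ {G}; cost 0
[col 2] DQRSTYZ: children DRSYZ:{A,C,G,T}, QT:{G} ∩→ {G}; cost 0
[col 3] DY: children D:{T}, Y:{T} ∩→ {T}; cost 0
[col 3] DSY: children DY:{T}, S:{G} ∪→ {G,T}; cost 1
[col 3] RZ: children R:{A}, Z:{T} ∪→ {A,T}; cost 1
[col 3] DRSYZ: children DSY:{G,T}, RZ:{A,T} ∩→ {T}; cost 0
[col 3] QT: children Q:{A}, T:{A} ∩→ {A}; cost 0
[col 3] DQRSTYZ: children DRSYZ:{T}, QT:{A} ∪→ {A,T}; cost 1
[col 4] DY: children D:{A}, Y:{C} ∪→ {A,C}; cost 1
[col 4] DSY: children DY:{A,C}, S:{C} ∩→ {C}; cost 0
[col 4] RZ: children R:{G}, Z:{T} ∪→ {G,T}; cost 1
[col 4] DRSYZ: children DSY:{C}, RZ:{G,T} ∪→ {C,G,T}; cost 1
[col 4] QT: children Q:{G}, T:{T} ∪→ {G,T}; cost 1
[col 4] DQRSTYZ: children DRSYZ:{C,G,T}, QT:{G,T} ∩→ {G,T}; cost 0
[col 5] DY: children D:{G}, Y:{G} ∩→ {G}; cost 0
[col 5] DSY: children DY:{G}, S:{T} ∪→ {G,T}; cost 1
[col 5] RZ: children R:{A}, Z:{A} ∩→ {A}; cost 0
[col 5] DRSYZ: children DSY:{G,T}, RZ:{A} ∪→ {A,G,T}; cost 1
[col 5] QT: children Q:{C}, T:{A} ∪→ {A,C}; cost 1
[col 5] DQRSTYZ: children DRSYZ:{A,G,T}, QT:{A,C} ∩→ {A}; cost 0
[col 6] DY: children D:{A}, Y:{A} ∩→ {A}; cost 0
[col 6] DSY: children DY:{A}, S:{A} ∩→ {A}; cost 0
[col 6] RZ: children R:{T}, Z:{A} ∪→ {A,T}; cost 1
[col 6] DRSYZ: children DSY:{A}, RZ:{A,T} ∩→ {A}; cost 0
[col 6] QT: children Q:{G}, T:{G} ∩→ {G}; cost 0
[col 6] DQRSTYZ: children DRSYZ:{A}, QT:{G} ∪→ {A,G}; cost 1
[col 7] DY: children D:{T}, Y:{C} ∪→ {C,T}; cost 1
[col 7] DSY: children DY:{C,T}, S:{T} ∩→ {T}; cost 0
[col 7] RZ: children R:{A}, Z:{T} ∪→ {A,T}; cost 1
[col 7] DRSYZ: children DSY:{T}, RZ:{A,T} ∩→ {T}; cost 0
[col 7] QT: children Q:{G}, T:{C} ∪→ {C,G}; cost 1
[col 7] DQRSTYZ: children DRSYZ:{T}, QT:{C,G} ∪→ {C,G,T}; cost 1
per-site changes: [3, 3, 3, 3, 4, 3, 2, 4]; total = 25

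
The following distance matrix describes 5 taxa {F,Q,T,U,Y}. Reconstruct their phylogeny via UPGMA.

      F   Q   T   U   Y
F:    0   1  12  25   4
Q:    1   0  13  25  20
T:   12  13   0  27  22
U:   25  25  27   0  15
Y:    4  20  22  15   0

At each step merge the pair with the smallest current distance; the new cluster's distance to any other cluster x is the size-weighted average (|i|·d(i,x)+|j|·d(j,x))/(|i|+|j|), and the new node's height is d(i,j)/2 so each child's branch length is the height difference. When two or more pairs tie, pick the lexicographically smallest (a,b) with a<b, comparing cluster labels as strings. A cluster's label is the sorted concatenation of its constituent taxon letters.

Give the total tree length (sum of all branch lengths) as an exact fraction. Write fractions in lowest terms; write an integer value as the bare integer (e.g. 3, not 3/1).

iteration 1: select F,Q (d=1); attach at lengths (1/2, 1/2); label the merged cluster FQ
  updated: d(FQ,T)=25/2, d(FQ,U)=25, d(FQ,Y)=12
iteration 2: select FQ,Y (d=12); attach at lengths (11/2, 6); label the merged cluster FQY
  updated: d(FQY,T)=47/3, d(FQY,U)=65/3
iteration 3: select FQY,T (d=47/3); attach at lengths (11/6, 47/6); label the merged cluster FQTY
  updated: d(FQTY,U)=23
iteration 4: select FQTY,U (d=23); attach at lengths (11/3, 23/2); label the merged cluster FQTUY
final tree: ((((F:1/2,Q:1/2):11/2,Y:6):11/6,T:47/6):11/3,U:23/2)
total length: 112/3

112/3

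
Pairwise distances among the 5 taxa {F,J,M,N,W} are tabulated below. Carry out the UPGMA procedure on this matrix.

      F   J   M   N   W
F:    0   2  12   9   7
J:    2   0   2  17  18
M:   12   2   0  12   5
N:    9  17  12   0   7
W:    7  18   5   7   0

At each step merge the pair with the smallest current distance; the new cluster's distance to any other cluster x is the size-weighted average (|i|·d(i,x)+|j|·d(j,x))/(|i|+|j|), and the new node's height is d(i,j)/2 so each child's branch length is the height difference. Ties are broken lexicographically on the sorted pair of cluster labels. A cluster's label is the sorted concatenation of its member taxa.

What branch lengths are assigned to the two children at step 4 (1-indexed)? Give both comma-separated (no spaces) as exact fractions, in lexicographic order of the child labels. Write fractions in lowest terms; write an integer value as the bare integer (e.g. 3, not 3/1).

53/12,2/3

1. join F+J (d=2) ⇒ FJ; edges |F|=1, |J|=1
  updated: d(FJ,M)=7, d(FJ,N)=13, d(FJ,W)=25/2
2. join M+W (d=5) ⇒ MW; edges |M|=5/2, |W|=5/2
  updated: d(FJ,MW)=39/4, d(MW,N)=19/2
3. join MW+N (d=19/2) ⇒ MNW; edges |MW|=9/4, |N|=19/4
  updated: d(FJ,MNW)=65/6
4. join FJ+MNW (d=65/6) ⇒ FJMNW; edges |FJ|=53/12, |MNW|=2/3
final tree: ((F:1,J:1):53/12,((M:5/2,W:5/2):9/4,N:19/4):2/3)
total length: 229/12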